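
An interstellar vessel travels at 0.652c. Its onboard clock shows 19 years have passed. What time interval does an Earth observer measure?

Proper time Δt₀ = 19 years
γ = 1/√(1 - 0.652²) = 1.319
Δt = γΔt₀ = 1.319 × 19 = 25.06 years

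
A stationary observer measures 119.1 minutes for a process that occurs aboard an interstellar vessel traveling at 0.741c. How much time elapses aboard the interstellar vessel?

Dilated time Δt = 119.1 minutes
γ = 1/√(1 - 0.741²) = 1.4892
Δt₀ = Δt/γ = 119.1/1.4892 = 79.98 minutes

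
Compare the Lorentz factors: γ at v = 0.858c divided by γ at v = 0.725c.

γ₁ = 1/√(1 - 0.858²) = 1.947
γ₂ = 1/√(1 - 0.725²) = 1.452
γ₁/γ₂ = 1.947/1.452 = 1.341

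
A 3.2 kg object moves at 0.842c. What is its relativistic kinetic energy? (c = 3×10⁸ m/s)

γ = 1/√(1 - 0.842²) = 1.8536
γ - 1 = 0.8536
KE = (γ-1)mc² = 0.8536 × 3.2 × (3×10⁸)² = 2.458×10¹⁷ J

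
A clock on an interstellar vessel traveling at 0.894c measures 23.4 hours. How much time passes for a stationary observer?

Proper time Δt₀ = 23.4 hours
γ = 1/√(1 - 0.894²) = 2.2318
Δt = γΔt₀ = 2.2318 × 23.4 = 52.22 hours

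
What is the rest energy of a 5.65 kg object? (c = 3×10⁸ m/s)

c² = (3×10⁸)² = 9.000×10¹⁶ m²/s²
E₀ = mc² = 5.65 × 9.000×10¹⁶ = 5.085×10¹⁷ J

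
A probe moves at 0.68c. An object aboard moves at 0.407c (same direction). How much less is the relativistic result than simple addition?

Classical: u' + v = 0.407 + 0.68 = 1.087c
Relativistic: u = (0.407 + 0.68)/(1 + 0.27676) = 1.087/1.27676 = 0.8514c
Difference: 1.087 - 0.8514 = 0.2356c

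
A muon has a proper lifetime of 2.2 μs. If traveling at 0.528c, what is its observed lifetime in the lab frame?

Proper lifetime τ₀ = 2.2 μs
γ = 1/√(1 - 0.528²) = 1.1775
τ = γτ₀ = 1.1775 × 2.2 μs = 2.591 μs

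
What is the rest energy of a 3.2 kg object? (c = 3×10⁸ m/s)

c² = (3×10⁸)² = 9.000×10¹⁶ m²/s²
E₀ = mc² = 3.2 × 9.000×10¹⁶ = 2.880×10¹⁷ J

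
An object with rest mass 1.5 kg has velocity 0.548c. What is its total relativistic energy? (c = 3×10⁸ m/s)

γ = 1/√(1 - 0.548²) = 1.1955
mc² = 1.5 × (3×10⁸)² = 1.350×10¹⁷ J
E = γmc² = 1.1955 × 1.350×10¹⁷ = 1.614×10¹⁷ J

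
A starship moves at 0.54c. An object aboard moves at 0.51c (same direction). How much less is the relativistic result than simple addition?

Classical: u' + v = 0.51 + 0.54 = 1.05c
Relativistic: u = (0.51 + 0.54)/(1 + 0.2754) = 1.05/1.2754 = 0.8233c
Difference: 1.05 - 0.8233 = 0.2267c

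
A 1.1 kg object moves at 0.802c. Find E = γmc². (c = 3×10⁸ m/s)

γ = 1/√(1 - 0.802²) = 1.674
mc² = 1.1 × (3×10⁸)² = 9.900×10¹⁶ J
E = γmc² = 1.674 × 9.900×10¹⁶ = 1.657×10¹⁷ J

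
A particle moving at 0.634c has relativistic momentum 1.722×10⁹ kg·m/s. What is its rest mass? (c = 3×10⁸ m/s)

γ = 1/√(1 - 0.634²) = 1.2931
v = 0.634 × 3×10⁸ = 1.902×10⁸ m/s
m = p/(γv) = 1.722×10⁹/(1.2931 × 1.902×10⁸) = 7.001 kg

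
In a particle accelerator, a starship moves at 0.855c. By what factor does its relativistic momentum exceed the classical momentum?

p_rel = γmv, p_class = mv
Ratio = γ = 1/√(1 - 0.855²)
= 1/√(0.268975) = 1.928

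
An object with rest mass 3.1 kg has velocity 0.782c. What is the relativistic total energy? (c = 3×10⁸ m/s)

γ = 1/√(1 - 0.782²) = 1.6044
mc² = 3.1 × (3×10⁸)² = 2.790×10¹⁷ J
E = γmc² = 1.6044 × 2.790×10¹⁷ = 4.476×10¹⁷ J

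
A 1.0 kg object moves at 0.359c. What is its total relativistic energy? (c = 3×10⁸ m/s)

γ = 1/√(1 - 0.359²) = 1.0714
mc² = 1.0 × (3×10⁸)² = 9.000×10¹⁶ J
E = γmc² = 1.0714 × 9.000×10¹⁶ = 9.643×10¹⁶ J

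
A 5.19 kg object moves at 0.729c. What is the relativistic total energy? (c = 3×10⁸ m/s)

γ = 1/√(1 - 0.729²) = 1.461
mc² = 5.19 × (3×10⁸)² = 4.671×10¹⁷ J
E = γmc² = 1.461 × 4.671×10¹⁷ = 6.824×10¹⁷ J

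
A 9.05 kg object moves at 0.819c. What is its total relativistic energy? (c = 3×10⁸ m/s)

γ = 1/√(1 - 0.819²) = 1.743
mc² = 9.05 × (3×10⁸)² = 8.145×10¹⁷ J
E = γmc² = 1.743 × 8.145×10¹⁷ = 1.420×10¹⁸ J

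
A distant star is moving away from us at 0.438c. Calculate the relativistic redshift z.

β = 0.438
(1+β)/(1-β) = 1.438/0.562 = 2.5587
√(2.5587) = 1.5996
z = 1.5996 - 1 = 0.5996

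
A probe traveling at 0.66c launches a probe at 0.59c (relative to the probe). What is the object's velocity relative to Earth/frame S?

u = (u' + v)/(1 + u'v/c²)
Numerator: 0.59 + 0.66 = 1.25
Denominator: 1 + 0.3894 = 1.3894
u = 1.25/1.3894 = 0.8997c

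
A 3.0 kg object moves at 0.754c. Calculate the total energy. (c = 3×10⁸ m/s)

γ = 1/√(1 - 0.754²) = 1.5224
mc² = 3.0 × (3×10⁸)² = 2.700×10¹⁷ J
E = γmc² = 1.5224 × 2.700×10¹⁷ = 4.110×10¹⁷ J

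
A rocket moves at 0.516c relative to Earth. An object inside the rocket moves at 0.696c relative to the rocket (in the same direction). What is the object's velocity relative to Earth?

u = (u' + v)/(1 + u'v/c²)
Numerator: 0.696 + 0.516 = 1.212
Denominator: 1 + 0.359136 = 1.359136
u = 1.212/1.359136 = 0.8917c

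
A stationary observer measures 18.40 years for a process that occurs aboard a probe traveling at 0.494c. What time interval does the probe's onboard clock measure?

Dilated time Δt = 18.40 years
γ = 1/√(1 - 0.494²) = 1.150
Δt₀ = Δt/γ = 18.40/1.150 = 16.00 years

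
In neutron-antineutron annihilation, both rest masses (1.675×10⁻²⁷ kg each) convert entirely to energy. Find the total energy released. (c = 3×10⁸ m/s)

Both particles have the same rest mass, so total mass = 2m
E = 2m·c² = 2 × 1.675×10⁻²⁷ × (3×10⁸)²
= 2 × 1.675×10⁻²⁷ × 9×10¹⁶
= 3.015×10⁻¹⁰ J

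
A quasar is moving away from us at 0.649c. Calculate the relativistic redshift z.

β = 0.649
(1+β)/(1-β) = 1.649/0.351 = 4.698
√(4.698) = 2.167
z = 2.167 - 1 = 1.167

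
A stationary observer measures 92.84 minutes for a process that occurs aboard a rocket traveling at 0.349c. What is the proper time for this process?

Dilated time Δt = 92.84 minutes
γ = 1/√(1 - 0.349²) = 1.0671
Δt₀ = Δt/γ = 92.84/1.0671 = 87.00 minutes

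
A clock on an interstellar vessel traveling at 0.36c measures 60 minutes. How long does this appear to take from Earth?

Proper time Δt₀ = 60 minutes
γ = 1/√(1 - 0.36²) = 1.0719
Δt = γΔt₀ = 1.0719 × 60 = 64.31 minutes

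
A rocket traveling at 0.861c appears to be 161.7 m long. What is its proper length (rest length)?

Contracted length L = 161.7 m
γ = 1/√(1 - 0.861²) = 1.966
L₀ = γL = 1.966 × 161.7 = 317.9 m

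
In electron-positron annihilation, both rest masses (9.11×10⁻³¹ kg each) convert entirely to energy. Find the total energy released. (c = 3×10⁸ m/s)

Both particles have the same rest mass, so total mass = 2m
E = 2m·c² = 2 × 9.11×10⁻³¹ × (3×10⁸)²
= 2 × 9.11×10⁻³¹ × 9×10¹⁶
= 1.640×10⁻¹³ J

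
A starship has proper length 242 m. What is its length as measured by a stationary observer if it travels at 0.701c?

Proper length L₀ = 242 m
γ = 1/√(1 - 0.701²) = 1.402
L = L₀/γ = 242/1.402 = 172.6 m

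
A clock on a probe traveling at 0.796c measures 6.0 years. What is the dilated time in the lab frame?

Proper time Δt₀ = 6.0 years
γ = 1/√(1 - 0.796²) = 1.652
Δt = γΔt₀ = 1.652 × 6.0 = 9.912 years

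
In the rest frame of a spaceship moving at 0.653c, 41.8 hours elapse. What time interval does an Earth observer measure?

Proper time Δt₀ = 41.8 hours
γ = 1/√(1 - 0.653²) = 1.3204
Δt = γΔt₀ = 1.3204 × 41.8 = 55.19 hours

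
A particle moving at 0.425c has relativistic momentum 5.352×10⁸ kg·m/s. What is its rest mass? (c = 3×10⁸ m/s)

γ = 1/√(1 - 0.425²) = 1.1047
v = 0.425 × 3×10⁸ = 1.275×10⁸ m/s
m = p/(γv) = 5.352×10⁸/(1.1047 × 1.275×10⁸) = 3.800 kg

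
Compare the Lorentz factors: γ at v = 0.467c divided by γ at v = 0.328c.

γ₁ = 1/√(1 - 0.467²) = 1.131
γ₂ = 1/√(1 - 0.328²) = 1.059
γ₁/γ₂ = 1.131/1.059 = 1.068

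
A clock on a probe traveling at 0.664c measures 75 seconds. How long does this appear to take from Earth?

Proper time Δt₀ = 75 seconds
γ = 1/√(1 - 0.664²) = 1.337
Δt = γΔt₀ = 1.337 × 75 = 100.3 seconds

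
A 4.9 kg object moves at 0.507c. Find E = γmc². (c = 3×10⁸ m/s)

γ = 1/√(1 - 0.507²) = 1.160
mc² = 4.9 × (3×10⁸)² = 4.410×10¹⁷ J
E = γmc² = 1.160 × 4.410×10¹⁷ = 5.116×10¹⁷ J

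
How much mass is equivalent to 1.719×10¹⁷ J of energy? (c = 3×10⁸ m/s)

From E = mc², we get m = E/c²
c² = (3×10⁸)² = 9×10¹⁶ m²/s²
m = 1.719×10¹⁷ / 9×10¹⁶ = 1.910 kg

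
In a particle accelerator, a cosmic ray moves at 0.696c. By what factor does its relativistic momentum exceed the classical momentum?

p_rel = γmv, p_class = mv
Ratio = γ = 1/√(1 - 0.696²)
= 1/√(0.515584) = 1.393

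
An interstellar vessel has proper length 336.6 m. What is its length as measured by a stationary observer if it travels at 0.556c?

Proper length L₀ = 336.6 m
γ = 1/√(1 - 0.556²) = 1.203
L = L₀/γ = 336.6/1.203 = 279.8 m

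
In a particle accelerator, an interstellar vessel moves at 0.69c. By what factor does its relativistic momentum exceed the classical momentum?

p_rel = γmv, p_class = mv
Ratio = γ = 1/√(1 - 0.69²)
= 1/√(0.5239) = 1.382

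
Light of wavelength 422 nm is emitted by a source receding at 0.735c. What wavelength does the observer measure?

β = 0.735
Wavelength Doppler factor = √(1.735/0.265) = √(6.547) = 2.559
λ_obs = 422 × 2.559 = 1080 nm (redshift)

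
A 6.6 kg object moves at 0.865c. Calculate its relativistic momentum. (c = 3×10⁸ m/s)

γ = 1/√(1 - 0.865²) = 1.993
v = 0.865 × 3×10⁸ = 2.595×10⁸ m/s
p = γmv = 1.993 × 6.6 × 2.595×10⁸ = 3.413×10⁹ kg·m/s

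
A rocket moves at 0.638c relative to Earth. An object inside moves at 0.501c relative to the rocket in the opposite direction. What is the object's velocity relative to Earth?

Object's velocity in rocket frame is u' = -0.501c
u = (u' + v)/(1 + u'v/c²) = (v - 0.501)/(1 - 0.501·v/c²)
Numerator: 0.638 - 0.501 = 0.137
Denominator: 1 - 0.319638 = 0.680362
u = 0.137/0.680362 = 0.2014c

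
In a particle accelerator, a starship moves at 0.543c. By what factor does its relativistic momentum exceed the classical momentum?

p_rel = γmv, p_class = mv
Ratio = γ = 1/√(1 - 0.543²)
= 1/√(0.705151) = 1.191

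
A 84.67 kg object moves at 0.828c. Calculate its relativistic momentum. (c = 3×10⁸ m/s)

γ = 1/√(1 - 0.828²) = 1.7834
v = 0.828 × 3×10⁸ = 2.484×10⁸ m/s
p = γmv = 1.7834 × 84.67 × 2.484×10⁸ = 3.751×10¹⁰ kg·m/s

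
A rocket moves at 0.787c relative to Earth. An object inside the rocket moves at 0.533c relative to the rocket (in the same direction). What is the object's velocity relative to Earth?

u = (u' + v)/(1 + u'v/c²)
Numerator: 0.533 + 0.787 = 1.32
Denominator: 1 + 0.419471 = 1.419471
u = 1.32/1.419471 = 0.9299c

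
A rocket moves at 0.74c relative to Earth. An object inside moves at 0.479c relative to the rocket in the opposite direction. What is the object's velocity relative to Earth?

Object's velocity in rocket frame is u' = -0.479c
u = (u' + v)/(1 + u'v/c²) = (v - 0.479)/(1 - 0.479·v/c²)
Numerator: 0.74 - 0.479 = 0.261
Denominator: 1 - 0.35446 = 0.64554
u = 0.261/0.64554 = 0.4043c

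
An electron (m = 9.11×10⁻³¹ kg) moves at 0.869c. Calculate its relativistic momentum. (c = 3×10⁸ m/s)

γ = 1/√(1 - 0.869²) = 2.021
v = 0.869 × 3×10⁸ = 2.607×10⁸ m/s
p = γmv = 2.021 × 9.11×10⁻³¹ × 2.607×10⁸ = 4.800×10⁻²² kg·m/s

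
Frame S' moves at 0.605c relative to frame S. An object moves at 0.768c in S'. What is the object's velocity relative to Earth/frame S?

u = (u' + v)/(1 + u'v/c²)
Numerator: 0.768 + 0.605 = 1.373
Denominator: 1 + 0.46464 = 1.46464
u = 1.373/1.46464 = 0.9374c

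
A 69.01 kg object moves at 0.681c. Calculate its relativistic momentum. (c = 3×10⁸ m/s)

γ = 1/√(1 - 0.681²) = 1.3656
v = 0.681 × 3×10⁸ = 2.043×10⁸ m/s
p = γmv = 1.3656 × 69.01 × 2.043×10⁸ = 1.925×10¹⁰ kg·m/s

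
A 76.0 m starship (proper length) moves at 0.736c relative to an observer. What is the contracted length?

Proper length L₀ = 76.0 m
γ = 1/√(1 - 0.736²) = 1.4771
L = L₀/γ = 76.0/1.4771 = 51.45 m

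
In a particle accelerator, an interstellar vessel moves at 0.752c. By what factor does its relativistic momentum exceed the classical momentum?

p_rel = γmv, p_class = mv
Ratio = γ = 1/√(1 - 0.752²)
= 1/√(0.434496) = 1.517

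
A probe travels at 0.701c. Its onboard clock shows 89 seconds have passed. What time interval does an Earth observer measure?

Proper time Δt₀ = 89 seconds
γ = 1/√(1 - 0.701²) = 1.402
Δt = γΔt₀ = 1.402 × 89 = 124.8 seconds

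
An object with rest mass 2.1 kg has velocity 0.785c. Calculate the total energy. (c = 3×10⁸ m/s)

γ = 1/√(1 - 0.785²) = 1.6142
mc² = 2.1 × (3×10⁸)² = 1.890×10¹⁷ J
E = γmc² = 1.6142 × 1.890×10¹⁷ = 3.051×10¹⁷ J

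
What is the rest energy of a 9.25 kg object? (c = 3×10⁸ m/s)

c² = (3×10⁸)² = 9.000×10¹⁶ m²/s²
E₀ = mc² = 9.25 × 9.000×10¹⁶ = 8.325×10¹⁷ J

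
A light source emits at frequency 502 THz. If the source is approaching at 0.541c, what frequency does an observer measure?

β = v/c = 0.541
(1+β)/(1-β) = 1.541/0.459 = 3.3573
Doppler factor = √(3.3573) = 1.8323
f_obs = 502 × 1.8323 = 919.8 THz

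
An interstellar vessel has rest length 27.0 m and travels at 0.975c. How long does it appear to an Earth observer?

Proper length L₀ = 27.0 m
γ = 1/√(1 - 0.975²) = 4.500
L = L₀/γ = 27.0/4.500 = 6.000 m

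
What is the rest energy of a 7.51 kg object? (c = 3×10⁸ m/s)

c² = (3×10⁸)² = 9.000×10¹⁶ m²/s²
E₀ = mc² = 7.51 × 9.000×10¹⁶ = 6.759×10¹⁷ J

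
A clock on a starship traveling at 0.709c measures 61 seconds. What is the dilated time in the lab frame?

Proper time Δt₀ = 61 seconds
γ = 1/√(1 - 0.709²) = 1.418
Δt = γΔt₀ = 1.418 × 61 = 86.50 seconds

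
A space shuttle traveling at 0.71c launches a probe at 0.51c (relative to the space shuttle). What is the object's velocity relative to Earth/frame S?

u = (u' + v)/(1 + u'v/c²)
Numerator: 0.51 + 0.71 = 1.22
Denominator: 1 + 0.3621 = 1.3621
u = 1.22/1.3621 = 0.8957c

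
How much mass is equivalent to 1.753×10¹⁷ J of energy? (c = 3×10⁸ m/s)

From E = mc², we get m = E/c²
c² = (3×10⁸)² = 9×10¹⁶ m²/s²
m = 1.753×10¹⁷ / 9×10¹⁶ = 1.948 kg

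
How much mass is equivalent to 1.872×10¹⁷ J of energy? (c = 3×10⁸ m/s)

From E = mc², we get m = E/c²
c² = (3×10⁸)² = 9×10¹⁶ m²/s²
m = 1.872×10¹⁷ / 9×10¹⁶ = 2.080 kg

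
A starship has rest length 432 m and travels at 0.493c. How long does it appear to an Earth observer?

Proper length L₀ = 432 m
γ = 1/√(1 - 0.493²) = 1.14939
L = L₀/γ = 432/1.14939 = 375.9 m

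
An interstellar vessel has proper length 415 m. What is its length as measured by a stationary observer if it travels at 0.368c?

Proper length L₀ = 415 m
γ = 1/√(1 - 0.368²) = 1.0755
L = L₀/γ = 415/1.0755 = 385.9 m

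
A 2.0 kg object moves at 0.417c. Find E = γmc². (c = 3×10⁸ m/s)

γ = 1/√(1 - 0.417²) = 1.100
mc² = 2.0 × (3×10⁸)² = 1.800×10¹⁷ J
E = γmc² = 1.100 × 1.800×10¹⁷ = 1.980×10¹⁷ J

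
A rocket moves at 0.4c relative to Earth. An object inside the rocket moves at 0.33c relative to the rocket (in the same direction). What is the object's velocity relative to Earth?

u = (u' + v)/(1 + u'v/c²)
Numerator: 0.33 + 0.4 = 0.73
Denominator: 1 + 0.132 = 1.132
u = 0.73/1.132 = 0.6449c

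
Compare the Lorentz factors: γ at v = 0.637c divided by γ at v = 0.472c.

γ₁ = 1/√(1 - 0.637²) = 1.297
γ₂ = 1/√(1 - 0.472²) = 1.134
γ₁/γ₂ = 1.297/1.134 = 1.144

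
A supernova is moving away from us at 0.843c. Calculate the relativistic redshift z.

β = 0.843
(1+β)/(1-β) = 1.843/0.157 = 11.74
√(11.74) = 3.426
z = 3.426 - 1 = 2.426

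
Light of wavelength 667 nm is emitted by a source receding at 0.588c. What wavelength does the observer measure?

β = 0.588
Wavelength Doppler factor = √(1.588/0.412) = √(3.854) = 1.963
λ_obs = 667 × 1.963 = 1309 nm (redshift)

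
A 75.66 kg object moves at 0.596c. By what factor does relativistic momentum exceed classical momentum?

p_rel = γmv, p_class = mv
Ratio = γ = 1/√(1 - 0.596²) = 1.245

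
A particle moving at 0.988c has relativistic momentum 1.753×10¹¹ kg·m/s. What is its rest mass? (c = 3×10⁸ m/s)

γ = 1/√(1 - 0.988²) = 6.474
v = 0.988 × 3×10⁸ = 2.964×10⁸ m/s
m = p/(γv) = 1.753×10¹¹/(6.474 × 2.964×10⁸) = 91.35 kg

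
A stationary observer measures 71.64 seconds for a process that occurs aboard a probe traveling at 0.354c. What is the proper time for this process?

Dilated time Δt = 71.64 seconds
γ = 1/√(1 - 0.354²) = 1.0692
Δt₀ = Δt/γ = 71.64/1.0692 = 67.00 seconds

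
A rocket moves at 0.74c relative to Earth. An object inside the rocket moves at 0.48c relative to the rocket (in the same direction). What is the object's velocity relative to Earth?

u = (u' + v)/(1 + u'v/c²)
Numerator: 0.48 + 0.74 = 1.22
Denominator: 1 + 0.3552 = 1.3552
u = 1.22/1.3552 = 0.9002c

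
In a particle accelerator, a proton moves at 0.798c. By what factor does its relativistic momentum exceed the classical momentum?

p_rel = γmv, p_class = mv
Ratio = γ = 1/√(1 - 0.798²)
= 1/√(0.363196) = 1.659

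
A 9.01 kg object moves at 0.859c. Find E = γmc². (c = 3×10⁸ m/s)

γ = 1/√(1 - 0.859²) = 1.953
mc² = 9.01 × (3×10⁸)² = 8.109×10¹⁷ J
E = γmc² = 1.953 × 8.109×10¹⁷ = 1.584×10¹⁸ J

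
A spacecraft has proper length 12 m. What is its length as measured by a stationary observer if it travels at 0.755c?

Proper length L₀ = 12 m
γ = 1/√(1 - 0.755²) = 1.525
L = L₀/γ = 12/1.525 = 7.869 m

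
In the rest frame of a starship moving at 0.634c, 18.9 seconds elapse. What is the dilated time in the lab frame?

Proper time Δt₀ = 18.9 seconds
γ = 1/√(1 - 0.634²) = 1.293
Δt = γΔt₀ = 1.293 × 18.9 = 24.44 seconds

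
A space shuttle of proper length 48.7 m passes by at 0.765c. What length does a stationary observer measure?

Proper length L₀ = 48.7 m
γ = 1/√(1 - 0.765²) = 1.553
L = L₀/γ = 48.7/1.553 = 31.36 m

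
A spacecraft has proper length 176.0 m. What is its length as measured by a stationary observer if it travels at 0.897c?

Proper length L₀ = 176.0 m
γ = 1/√(1 - 0.897²) = 2.2623
L = L₀/γ = 176.0/2.2623 = 77.80 m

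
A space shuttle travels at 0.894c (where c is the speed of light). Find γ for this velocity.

v/c = 0.894, so (v/c)² = 0.799236
1 - (v/c)² = 0.200764
γ = 1/√(0.200764) = 2.232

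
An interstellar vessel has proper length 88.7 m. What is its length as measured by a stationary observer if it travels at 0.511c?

Proper length L₀ = 88.7 m
γ = 1/√(1 - 0.511²) = 1.1634
L = L₀/γ = 88.7/1.1634 = 76.24 m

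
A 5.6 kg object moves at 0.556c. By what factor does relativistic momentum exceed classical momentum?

p_rel = γmv, p_class = mv
Ratio = γ = 1/√(1 - 0.556²) = 1.203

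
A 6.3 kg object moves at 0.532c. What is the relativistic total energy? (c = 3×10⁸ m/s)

γ = 1/√(1 - 0.532²) = 1.181
mc² = 6.3 × (3×10⁸)² = 5.670×10¹⁷ J
E = γmc² = 1.181 × 5.670×10¹⁷ = 6.696×10¹⁷ J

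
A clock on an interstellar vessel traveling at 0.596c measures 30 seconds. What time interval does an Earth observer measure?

Proper time Δt₀ = 30 seconds
γ = 1/√(1 - 0.596²) = 1.2454
Δt = γΔt₀ = 1.2454 × 30 = 37.36 seconds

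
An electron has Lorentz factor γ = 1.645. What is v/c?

From γ = 1/√(1 - v²/c²):
1/γ² = 1/1.645² = 0.3695
v²/c² = 1 - 0.3695 = 0.6305
v/c = √(0.6305) = 0.7940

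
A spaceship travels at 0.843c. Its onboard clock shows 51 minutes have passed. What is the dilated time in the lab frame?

Proper time Δt₀ = 51 minutes
γ = 1/√(1 - 0.843²) = 1.859
Δt = γΔt₀ = 1.859 × 51 = 94.81 minutes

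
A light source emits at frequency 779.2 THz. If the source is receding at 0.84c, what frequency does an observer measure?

β = v/c = 0.84
(1-β)/(1+β) = 0.16/1.84 = 0.08696
Doppler factor = √(0.08696) = 0.2949
f_obs = 779.2 × 0.2949 = 229.8 THz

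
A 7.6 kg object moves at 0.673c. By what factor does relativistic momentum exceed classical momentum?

p_rel = γmv, p_class = mv
Ratio = γ = 1/√(1 - 0.673²) = 1.352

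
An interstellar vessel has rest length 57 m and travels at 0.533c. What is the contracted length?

Proper length L₀ = 57 m
γ = 1/√(1 - 0.533²) = 1.1819
L = L₀/γ = 57/1.1819 = 48.23 m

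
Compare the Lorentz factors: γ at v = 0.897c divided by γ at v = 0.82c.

γ₁ = 1/√(1 - 0.897²) = 2.262
γ₂ = 1/√(1 - 0.82²) = 1.747
γ₁/γ₂ = 2.262/1.747 = 1.295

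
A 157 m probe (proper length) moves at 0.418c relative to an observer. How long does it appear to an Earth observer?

Proper length L₀ = 157 m
γ = 1/√(1 - 0.418²) = 1.101
L = L₀/γ = 157/1.101 = 142.6 m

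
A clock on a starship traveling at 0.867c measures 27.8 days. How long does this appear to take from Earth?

Proper time Δt₀ = 27.8 days
γ = 1/√(1 - 0.867²) = 2.007
Δt = γΔt₀ = 2.007 × 27.8 = 55.79 days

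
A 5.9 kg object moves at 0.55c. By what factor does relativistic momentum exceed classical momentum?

p_rel = γmv, p_class = mv
Ratio = γ = 1/√(1 - 0.55²) = 1.197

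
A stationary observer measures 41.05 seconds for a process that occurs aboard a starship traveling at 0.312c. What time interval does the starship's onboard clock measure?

Dilated time Δt = 41.05 seconds
γ = 1/√(1 - 0.312²) = 1.0525
Δt₀ = Δt/γ = 41.05/1.0525 = 39.00 seconds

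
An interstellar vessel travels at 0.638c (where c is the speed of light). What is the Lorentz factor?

v/c = 0.638, so (v/c)² = 0.407044
1 - (v/c)² = 0.592956
γ = 1/√(0.592956) = 1.299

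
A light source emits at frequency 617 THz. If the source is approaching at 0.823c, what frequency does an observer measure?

β = v/c = 0.823
(1+β)/(1-β) = 1.823/0.177 = 10.30
Doppler factor = √(10.30) = 3.209
f_obs = 617 × 3.209 = 1980 THz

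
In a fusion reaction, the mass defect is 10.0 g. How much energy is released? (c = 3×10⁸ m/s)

Convert mass defect: Δm = 10.0 g = 0.01 kg
E = Δm·c² = 0.01 × (3×10⁸)²
= 0.01 × 9×10¹⁶ = 9.000×10¹⁴ J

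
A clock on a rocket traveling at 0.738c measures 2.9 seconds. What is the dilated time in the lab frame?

Proper time Δt₀ = 2.9 seconds
γ = 1/√(1 - 0.738²) = 1.482
Δt = γΔt₀ = 1.482 × 2.9 = 4.298 seconds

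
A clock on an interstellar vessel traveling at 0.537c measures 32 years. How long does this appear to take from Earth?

Proper time Δt₀ = 32 years
γ = 1/√(1 - 0.537²) = 1.1854
Δt = γΔt₀ = 1.1854 × 32 = 37.93 years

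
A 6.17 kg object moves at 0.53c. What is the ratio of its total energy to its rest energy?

E = γmc², E₀ = mc²
E/E₀ = γ = 1/√(1 - 0.53²) = 1.179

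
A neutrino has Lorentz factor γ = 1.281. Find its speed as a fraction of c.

From γ = 1/√(1 - v²/c²):
1/γ² = 1/1.281² = 0.6094
v²/c² = 1 - 0.6094 = 0.3906
v/c = √(0.3906) = 0.6250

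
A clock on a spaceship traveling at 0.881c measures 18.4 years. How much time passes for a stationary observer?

Proper time Δt₀ = 18.4 years
γ = 1/√(1 - 0.881²) = 2.1136
Δt = γΔt₀ = 2.1136 × 18.4 = 38.89 years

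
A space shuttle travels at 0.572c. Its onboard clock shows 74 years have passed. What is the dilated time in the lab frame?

Proper time Δt₀ = 74 years
γ = 1/√(1 - 0.572²) = 1.21914
Δt = γΔt₀ = 1.21914 × 74 = 90.22 years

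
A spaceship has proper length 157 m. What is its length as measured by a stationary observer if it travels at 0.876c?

Proper length L₀ = 157 m
γ = 1/√(1 - 0.876²) = 2.0734
L = L₀/γ = 157/2.0734 = 75.72 m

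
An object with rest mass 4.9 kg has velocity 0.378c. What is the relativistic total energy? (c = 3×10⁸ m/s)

γ = 1/√(1 - 0.378²) = 1.080
mc² = 4.9 × (3×10⁸)² = 4.410×10¹⁷ J
E = γmc² = 1.080 × 4.410×10¹⁷ = 4.763×10¹⁷ J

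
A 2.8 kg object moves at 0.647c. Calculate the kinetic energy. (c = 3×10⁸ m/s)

γ = 1/√(1 - 0.647²) = 1.3115
γ - 1 = 0.3115
KE = (γ-1)mc² = 0.3115 × 2.8 × (3×10⁸)² = 7.850×10¹⁶ J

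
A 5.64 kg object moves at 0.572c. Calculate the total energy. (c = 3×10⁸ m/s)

γ = 1/√(1 - 0.572²) = 1.219
mc² = 5.64 × (3×10⁸)² = 5.076×10¹⁷ J
E = γmc² = 1.219 × 5.076×10¹⁷ = 6.188×10¹⁷ J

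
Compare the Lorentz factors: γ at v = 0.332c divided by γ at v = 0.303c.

γ₁ = 1/√(1 - 0.332²) = 1.060
γ₂ = 1/√(1 - 0.303²) = 1.049
γ₁/γ₂ = 1.060/1.049 = 1.010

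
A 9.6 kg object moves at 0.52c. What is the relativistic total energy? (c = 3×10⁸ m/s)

γ = 1/√(1 - 0.52²) = 1.171
mc² = 9.6 × (3×10⁸)² = 8.640×10¹⁷ J
E = γmc² = 1.171 × 8.640×10¹⁷ = 1.012×10¹⁸ J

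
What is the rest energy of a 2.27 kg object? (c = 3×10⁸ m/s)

c² = (3×10⁸)² = 9.000×10¹⁶ m²/s²
E₀ = mc² = 2.27 × 9.000×10¹⁶ = 2.043×10¹⁷ J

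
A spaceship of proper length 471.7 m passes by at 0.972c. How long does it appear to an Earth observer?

Proper length L₀ = 471.7 m
γ = 1/√(1 - 0.972²) = 4.256
L = L₀/γ = 471.7/4.256 = 110.8 m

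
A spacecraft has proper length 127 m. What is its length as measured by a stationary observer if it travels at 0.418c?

Proper length L₀ = 127 m
γ = 1/√(1 - 0.418²) = 1.1008
L = L₀/γ = 127/1.1008 = 115.4 m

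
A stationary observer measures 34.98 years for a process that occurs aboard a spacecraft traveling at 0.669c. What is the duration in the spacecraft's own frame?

Dilated time Δt = 34.98 years
γ = 1/√(1 - 0.669²) = 1.3454
Δt₀ = Δt/γ = 34.98/1.3454 = 26.00 years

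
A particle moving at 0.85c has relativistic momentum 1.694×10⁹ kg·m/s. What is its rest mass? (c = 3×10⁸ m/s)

γ = 1/√(1 - 0.85²) = 1.89832
v = 0.85 × 3×10⁸ = 2.550×10⁸ m/s
m = p/(γv) = 1.694×10⁹/(1.89832 × 2.550×10⁸) = 3.499 kg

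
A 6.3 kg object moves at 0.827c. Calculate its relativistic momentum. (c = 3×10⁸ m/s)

γ = 1/√(1 - 0.827²) = 1.7787
v = 0.827 × 3×10⁸ = 2.481×10⁸ m/s
p = γmv = 1.7787 × 6.3 × 2.481×10⁸ = 2.780×10⁹ kg·m/s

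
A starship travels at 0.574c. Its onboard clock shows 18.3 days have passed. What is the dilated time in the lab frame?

Proper time Δt₀ = 18.3 days
γ = 1/√(1 - 0.574²) = 1.2212
Δt = γΔt₀ = 1.2212 × 18.3 = 22.35 days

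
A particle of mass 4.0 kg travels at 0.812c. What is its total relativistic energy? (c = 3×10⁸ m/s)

γ = 1/√(1 - 0.812²) = 1.7133
mc² = 4.0 × (3×10⁸)² = 3.600×10¹⁷ J
E = γmc² = 1.7133 × 3.600×10¹⁷ = 6.168×10¹⁷ J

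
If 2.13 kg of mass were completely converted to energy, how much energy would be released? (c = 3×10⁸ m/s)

Using E = mc²:
c² = (3×10⁸)² = 9×10¹⁶ m²/s²
E = 2.13 × 9×10¹⁶ = 1.917×10¹⁷ J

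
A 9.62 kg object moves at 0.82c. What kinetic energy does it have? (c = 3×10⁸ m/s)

γ = 1/√(1 - 0.82²) = 1.74714
γ - 1 = 0.74714
KE = (γ-1)mc² = 0.74714 × 9.62 × (3×10⁸)² = 6.469×10¹⁷ J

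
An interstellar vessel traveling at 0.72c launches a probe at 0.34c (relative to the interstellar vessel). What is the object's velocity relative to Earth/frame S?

u = (u' + v)/(1 + u'v/c²)
Numerator: 0.34 + 0.72 = 1.06
Denominator: 1 + 0.2448 = 1.2448
u = 1.06/1.2448 = 0.8515c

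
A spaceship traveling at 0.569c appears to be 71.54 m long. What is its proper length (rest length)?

Contracted length L = 71.54 m
γ = 1/√(1 - 0.569²) = 1.21605
L₀ = γL = 1.21605 × 71.54 = 87.00 m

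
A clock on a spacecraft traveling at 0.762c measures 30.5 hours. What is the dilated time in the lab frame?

Proper time Δt₀ = 30.5 hours
γ = 1/√(1 - 0.762²) = 1.5442
Δt = γΔt₀ = 1.5442 × 30.5 = 47.10 hours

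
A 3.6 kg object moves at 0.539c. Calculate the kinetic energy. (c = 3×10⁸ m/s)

γ = 1/√(1 - 0.539²) = 1.18722
γ - 1 = 0.18722
KE = (γ-1)mc² = 0.18722 × 3.6 × (3×10⁸)² = 6.066×10¹⁶ J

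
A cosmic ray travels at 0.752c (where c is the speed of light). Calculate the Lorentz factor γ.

v/c = 0.752, so (v/c)² = 0.565504
1 - (v/c)² = 0.434496
γ = 1/√(0.434496) = 1.517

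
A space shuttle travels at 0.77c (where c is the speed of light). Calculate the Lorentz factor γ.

v/c = 0.77, so (v/c)² = 0.5929
1 - (v/c)² = 0.4071
γ = 1/√(0.4071) = 1.567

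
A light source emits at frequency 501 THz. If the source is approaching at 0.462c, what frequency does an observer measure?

β = v/c = 0.462
(1+β)/(1-β) = 1.462/0.538 = 2.7175
Doppler factor = √(2.7175) = 1.6485
f_obs = 501 × 1.6485 = 825.9 THz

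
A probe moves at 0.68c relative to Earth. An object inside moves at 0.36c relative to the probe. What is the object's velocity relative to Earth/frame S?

u = (u' + v)/(1 + u'v/c²)
Numerator: 0.36 + 0.68 = 1.04
Denominator: 1 + 0.2448 = 1.2448
u = 1.04/1.2448 = 0.8355c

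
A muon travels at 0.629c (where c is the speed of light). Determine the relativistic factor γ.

v/c = 0.629, so (v/c)² = 0.395641
1 - (v/c)² = 0.604359
γ = 1/√(0.604359) = 1.286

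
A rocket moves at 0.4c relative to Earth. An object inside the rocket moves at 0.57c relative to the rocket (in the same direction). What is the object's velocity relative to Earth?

u = (u' + v)/(1 + u'v/c²)
Numerator: 0.57 + 0.4 = 0.97
Denominator: 1 + 0.228 = 1.228
u = 0.97/1.228 = 0.7899c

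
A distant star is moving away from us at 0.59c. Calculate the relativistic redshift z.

β = 0.59
(1+β)/(1-β) = 1.59/0.41 = 3.878
√(3.878) = 1.9693
z = 1.9693 - 1 = 0.9693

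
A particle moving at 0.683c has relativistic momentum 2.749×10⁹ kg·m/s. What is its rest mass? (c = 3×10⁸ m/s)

γ = 1/√(1 - 0.683²) = 1.369
v = 0.683 × 3×10⁸ = 2.049×10⁸ m/s
m = p/(γv) = 2.749×10⁹/(1.369 × 2.049×10⁸) = 9.800 kg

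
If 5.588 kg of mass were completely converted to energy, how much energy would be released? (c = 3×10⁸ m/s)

Using E = mc²:
c² = (3×10⁸)² = 9×10¹⁶ m²/s²
E = 5.588 × 9×10¹⁶ = 5.029×10¹⁷ J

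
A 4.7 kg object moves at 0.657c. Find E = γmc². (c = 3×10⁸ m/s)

γ = 1/√(1 - 0.657²) = 1.3265
mc² = 4.7 × (3×10⁸)² = 4.230×10¹⁷ J
E = γmc² = 1.3265 × 4.230×10¹⁷ = 5.611×10¹⁷ J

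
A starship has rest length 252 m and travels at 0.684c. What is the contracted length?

Proper length L₀ = 252 m
γ = 1/√(1 - 0.684²) = 1.371
L = L₀/γ = 252/1.371 = 183.8 m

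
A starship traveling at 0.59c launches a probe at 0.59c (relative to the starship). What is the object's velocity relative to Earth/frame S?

u = (u' + v)/(1 + u'v/c²)
Numerator: 0.59 + 0.59 = 1.18
Denominator: 1 + 0.3481 = 1.3481
u = 1.18/1.3481 = 0.8753c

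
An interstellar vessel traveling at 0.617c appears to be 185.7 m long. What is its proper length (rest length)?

Contracted length L = 185.7 m
γ = 1/√(1 - 0.617²) = 1.271
L₀ = γL = 1.271 × 185.7 = 236.0 m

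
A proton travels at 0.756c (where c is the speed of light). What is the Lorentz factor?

v/c = 0.756, so (v/c)² = 0.571536
1 - (v/c)² = 0.428464
γ = 1/√(0.428464) = 1.528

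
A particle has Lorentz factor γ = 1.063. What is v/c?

From γ = 1/√(1 - v²/c²):
1/γ² = 1/1.063² = 0.8850
v²/c² = 1 - 0.8850 = 0.1150
v/c = √(0.1150) = 0.3391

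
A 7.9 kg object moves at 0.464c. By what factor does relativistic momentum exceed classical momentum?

p_rel = γmv, p_class = mv
Ratio = γ = 1/√(1 - 0.464²) = 1.129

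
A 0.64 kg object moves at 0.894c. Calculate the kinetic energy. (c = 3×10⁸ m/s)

γ = 1/√(1 - 0.894²) = 2.2318
γ - 1 = 1.2318
KE = (γ-1)mc² = 1.2318 × 0.64 × (3×10⁸)² = 7.095×10¹⁶ J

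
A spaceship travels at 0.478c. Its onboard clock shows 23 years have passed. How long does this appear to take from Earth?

Proper time Δt₀ = 23 years
γ = 1/√(1 - 0.478²) = 1.1385
Δt = γΔt₀ = 1.1385 × 23 = 26.19 years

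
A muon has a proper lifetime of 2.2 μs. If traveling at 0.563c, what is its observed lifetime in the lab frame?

Proper lifetime τ₀ = 2.2 μs
γ = 1/√(1 - 0.563²) = 1.210
τ = γτ₀ = 1.210 × 2.2 μs = 2.662 μs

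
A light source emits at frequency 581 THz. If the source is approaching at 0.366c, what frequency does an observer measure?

β = v/c = 0.366
(1+β)/(1-β) = 1.366/0.634 = 2.15457
Doppler factor = √(2.15457) = 1.4678
f_obs = 581 × 1.4678 = 852.8 THz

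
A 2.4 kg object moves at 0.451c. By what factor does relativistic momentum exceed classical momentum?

p_rel = γmv, p_class = mv
Ratio = γ = 1/√(1 - 0.451²) = 1.120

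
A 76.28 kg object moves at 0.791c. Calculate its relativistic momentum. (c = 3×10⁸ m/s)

γ = 1/√(1 - 0.791²) = 1.6345
v = 0.791 × 3×10⁸ = 2.373×10⁸ m/s
p = γmv = 1.6345 × 76.28 × 2.373×10⁸ = 2.959×10¹⁰ kg·m/s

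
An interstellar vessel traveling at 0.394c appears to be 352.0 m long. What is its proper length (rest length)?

Contracted length L = 352.0 m
γ = 1/√(1 - 0.394²) = 1.088
L₀ = γL = 1.088 × 352.0 = 383.0 m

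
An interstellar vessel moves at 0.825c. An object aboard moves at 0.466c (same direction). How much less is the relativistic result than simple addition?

Classical: u' + v = 0.466 + 0.825 = 1.291c
Relativistic: u = (0.466 + 0.825)/(1 + 0.38445) = 1.291/1.38445 = 0.9325c
Difference: 1.291 - 0.9325 = 0.3585c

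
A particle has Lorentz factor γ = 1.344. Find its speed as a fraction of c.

From γ = 1/√(1 - v²/c²):
1/γ² = 1/1.344² = 0.5536
v²/c² = 1 - 0.5536 = 0.4464
v/c = √(0.4464) = 0.6681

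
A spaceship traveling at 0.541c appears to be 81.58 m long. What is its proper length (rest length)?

Contracted length L = 81.58 m
γ = 1/√(1 - 0.541²) = 1.189
L₀ = γL = 1.189 × 81.58 = 97.00 m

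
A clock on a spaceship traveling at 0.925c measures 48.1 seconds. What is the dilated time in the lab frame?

Proper time Δt₀ = 48.1 seconds
γ = 1/√(1 - 0.925²) = 2.632
Δt = γΔt₀ = 2.632 × 48.1 = 126.6 seconds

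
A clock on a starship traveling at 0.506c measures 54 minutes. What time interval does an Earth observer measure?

Proper time Δt₀ = 54 minutes
γ = 1/√(1 - 0.506²) = 1.1594
Δt = γΔt₀ = 1.1594 × 54 = 62.61 minutes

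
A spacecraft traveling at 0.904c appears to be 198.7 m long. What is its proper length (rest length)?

Contracted length L = 198.7 m
γ = 1/√(1 - 0.904²) = 2.339
L₀ = γL = 2.339 × 198.7 = 464.8 m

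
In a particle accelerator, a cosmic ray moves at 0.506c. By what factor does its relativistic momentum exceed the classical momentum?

p_rel = γmv, p_class = mv
Ratio = γ = 1/√(1 - 0.506²)
= 1/√(0.743964) = 1.159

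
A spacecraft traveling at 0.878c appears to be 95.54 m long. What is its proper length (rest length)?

Contracted length L = 95.54 m
γ = 1/√(1 - 0.878²) = 2.089
L₀ = γL = 2.089 × 95.54 = 199.6 m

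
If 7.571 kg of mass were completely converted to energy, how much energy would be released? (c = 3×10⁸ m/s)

Using E = mc²:
c² = (3×10⁸)² = 9×10¹⁶ m²/s²
E = 7.571 × 9×10¹⁶ = 6.814×10¹⁷ J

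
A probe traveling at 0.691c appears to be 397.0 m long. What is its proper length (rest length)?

Contracted length L = 397.0 m
γ = 1/√(1 - 0.691²) = 1.3834
L₀ = γL = 1.3834 × 397.0 = 549.2 m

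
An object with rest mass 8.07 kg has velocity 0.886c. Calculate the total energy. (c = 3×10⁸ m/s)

γ = 1/√(1 - 0.886²) = 2.1566
mc² = 8.07 × (3×10⁸)² = 7.263×10¹⁷ J
E = γmc² = 2.1566 × 7.263×10¹⁷ = 1.566×10¹⁸ J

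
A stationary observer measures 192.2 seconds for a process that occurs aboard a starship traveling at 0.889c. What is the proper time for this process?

Dilated time Δt = 192.2 seconds
γ = 1/√(1 - 0.889²) = 2.1838
Δt₀ = Δt/γ = 192.2/2.1838 = 88.01 seconds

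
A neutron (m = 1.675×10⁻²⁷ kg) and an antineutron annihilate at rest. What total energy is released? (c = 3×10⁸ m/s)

Both particles have the same rest mass, so total mass = 2m
E = 2m·c² = 2 × 1.675×10⁻²⁷ × (3×10⁸)²
= 2 × 1.675×10⁻²⁷ × 9×10¹⁶
= 3.015×10⁻¹⁰ J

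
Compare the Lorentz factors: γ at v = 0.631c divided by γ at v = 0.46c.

γ₁ = 1/√(1 - 0.631²) = 1.289
γ₂ = 1/√(1 - 0.46²) = 1.126
γ₁/γ₂ = 1.289/1.126 = 1.145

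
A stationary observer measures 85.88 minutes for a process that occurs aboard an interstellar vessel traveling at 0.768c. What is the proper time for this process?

Dilated time Δt = 85.88 minutes
γ = 1/√(1 - 0.768²) = 1.5614
Δt₀ = Δt/γ = 85.88/1.5614 = 55.00 minutes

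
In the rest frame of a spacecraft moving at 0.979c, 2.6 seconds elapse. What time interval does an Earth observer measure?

Proper time Δt₀ = 2.6 seconds
γ = 1/√(1 - 0.979²) = 4.905
Δt = γΔt₀ = 4.905 × 2.6 = 12.75 seconds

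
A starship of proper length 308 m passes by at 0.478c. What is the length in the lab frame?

Proper length L₀ = 308 m
γ = 1/√(1 - 0.478²) = 1.1385
L = L₀/γ = 308/1.1385 = 270.5 m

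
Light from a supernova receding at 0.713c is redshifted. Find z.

β = 0.713
(1+β)/(1-β) = 1.713/0.287 = 5.969
√(5.969) = 2.443
z = 2.443 - 1 = 1.443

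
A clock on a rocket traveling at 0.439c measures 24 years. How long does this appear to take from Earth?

Proper time Δt₀ = 24 years
γ = 1/√(1 - 0.439²) = 1.113
Δt = γΔt₀ = 1.113 × 24 = 26.71 years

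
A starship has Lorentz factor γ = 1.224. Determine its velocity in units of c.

From γ = 1/√(1 - v²/c²):
1/γ² = 1/1.224² = 0.6675
v²/c² = 1 - 0.6675 = 0.3325
v/c = √(0.3325) = 0.5766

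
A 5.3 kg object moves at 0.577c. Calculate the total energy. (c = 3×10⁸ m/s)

γ = 1/√(1 - 0.577²) = 1.2244
mc² = 5.3 × (3×10⁸)² = 4.770×10¹⁷ J
E = γmc² = 1.2244 × 4.770×10¹⁷ = 5.840×10¹⁷ J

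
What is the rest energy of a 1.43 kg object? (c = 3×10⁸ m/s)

c² = (3×10⁸)² = 9.000×10¹⁶ m²/s²
E₀ = mc² = 1.43 × 9.000×10¹⁶ = 1.287×10¹⁷ J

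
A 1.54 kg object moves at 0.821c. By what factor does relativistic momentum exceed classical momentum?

p_rel = γmv, p_class = mv
Ratio = γ = 1/√(1 - 0.821²) = 1.752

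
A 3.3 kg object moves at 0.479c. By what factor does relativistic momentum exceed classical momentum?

p_rel = γmv, p_class = mv
Ratio = γ = 1/√(1 - 0.479²) = 1.139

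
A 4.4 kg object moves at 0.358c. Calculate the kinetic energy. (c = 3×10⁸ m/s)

γ = 1/√(1 - 0.358²) = 1.07098
γ - 1 = 0.07098
KE = (γ-1)mc² = 0.07098 × 4.4 × (3×10⁸)² = 2.811×10¹⁶ J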